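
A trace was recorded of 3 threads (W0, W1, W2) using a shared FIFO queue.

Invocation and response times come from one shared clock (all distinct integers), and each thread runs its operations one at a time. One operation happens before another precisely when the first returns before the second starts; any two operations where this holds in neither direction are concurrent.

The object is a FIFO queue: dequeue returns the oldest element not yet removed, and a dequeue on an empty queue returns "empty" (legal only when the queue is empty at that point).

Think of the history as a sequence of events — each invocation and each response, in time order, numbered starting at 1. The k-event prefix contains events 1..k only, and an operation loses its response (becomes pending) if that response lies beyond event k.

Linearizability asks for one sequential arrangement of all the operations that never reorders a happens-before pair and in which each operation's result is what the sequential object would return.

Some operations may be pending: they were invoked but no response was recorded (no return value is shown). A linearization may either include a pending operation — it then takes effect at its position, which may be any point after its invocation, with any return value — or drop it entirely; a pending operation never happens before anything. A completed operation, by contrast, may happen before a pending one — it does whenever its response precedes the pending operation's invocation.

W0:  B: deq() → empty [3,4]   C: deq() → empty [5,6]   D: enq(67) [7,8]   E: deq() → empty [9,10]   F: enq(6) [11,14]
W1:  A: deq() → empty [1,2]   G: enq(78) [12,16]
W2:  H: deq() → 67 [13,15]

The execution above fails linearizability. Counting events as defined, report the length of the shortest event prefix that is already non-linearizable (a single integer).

10

a valid linearization of events 1..9 exists, for instance A, B, C, D:
after step 1 (A deq() → empty): queue <>
after step 2 (B deq() → empty): queue <>
after step 3 (C deq() → empty): queue <>
after step 4 (D enq(67)): queue <67>
adding event 10 (E responds at 10) leaves no legal real-time order
one such order, A, B, C, D, E, breaks at step 5 where E deq() → empty is illegal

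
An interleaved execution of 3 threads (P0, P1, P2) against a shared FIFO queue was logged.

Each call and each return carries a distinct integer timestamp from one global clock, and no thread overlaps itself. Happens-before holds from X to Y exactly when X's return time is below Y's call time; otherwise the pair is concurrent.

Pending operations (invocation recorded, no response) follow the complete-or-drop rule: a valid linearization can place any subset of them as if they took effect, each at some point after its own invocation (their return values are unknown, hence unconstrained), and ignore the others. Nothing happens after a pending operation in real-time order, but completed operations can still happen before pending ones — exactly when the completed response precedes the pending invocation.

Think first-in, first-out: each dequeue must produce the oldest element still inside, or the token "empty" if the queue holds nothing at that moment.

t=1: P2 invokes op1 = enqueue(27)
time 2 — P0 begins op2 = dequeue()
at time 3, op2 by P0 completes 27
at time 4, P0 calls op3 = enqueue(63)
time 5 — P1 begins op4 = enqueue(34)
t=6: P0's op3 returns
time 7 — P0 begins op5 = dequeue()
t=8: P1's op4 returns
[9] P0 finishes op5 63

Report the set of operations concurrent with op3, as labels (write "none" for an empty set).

op1, op4

concurrent with op3 ([4,6]): every op whose interval crosses 4..6
op1 [1,…): concurrent
op2 [2,3]: before
op4 [5,8]: concurrent
op5 [7,9]: after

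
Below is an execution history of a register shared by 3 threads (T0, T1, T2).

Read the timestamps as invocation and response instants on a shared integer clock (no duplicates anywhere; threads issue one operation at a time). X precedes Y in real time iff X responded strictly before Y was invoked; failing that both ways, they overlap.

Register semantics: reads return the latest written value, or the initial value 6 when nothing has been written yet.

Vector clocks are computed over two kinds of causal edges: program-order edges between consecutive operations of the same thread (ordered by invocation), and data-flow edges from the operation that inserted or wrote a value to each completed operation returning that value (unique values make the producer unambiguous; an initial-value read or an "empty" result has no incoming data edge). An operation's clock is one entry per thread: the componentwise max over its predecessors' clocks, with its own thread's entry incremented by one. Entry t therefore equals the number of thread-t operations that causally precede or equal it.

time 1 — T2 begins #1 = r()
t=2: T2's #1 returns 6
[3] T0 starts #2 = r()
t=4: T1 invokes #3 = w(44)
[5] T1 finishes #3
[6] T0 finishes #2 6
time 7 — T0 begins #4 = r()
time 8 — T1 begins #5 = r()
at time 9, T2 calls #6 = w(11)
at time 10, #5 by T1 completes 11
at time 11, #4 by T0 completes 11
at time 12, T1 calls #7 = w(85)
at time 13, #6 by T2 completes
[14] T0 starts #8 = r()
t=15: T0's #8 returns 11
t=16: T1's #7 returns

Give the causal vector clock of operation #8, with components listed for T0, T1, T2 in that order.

(3, 0, 2)

#1, invoked 1, has no incoming edges; only T2's bump applies → (0, 0, 1)
#3, invoked 4, has no incoming edges; only T1's bump applies → (0, 1, 0)
#2, invoked 3, has no incoming edges; only T0's bump applies → (1, 0, 0)
merge at #6 (invoked 9): VC(#1)=(0, 0, 1), own-thread bump on T2 → (0, 0, 2)
merge at #5 (invoked 8): VC(#3)=(0, 1, 0), VC(#6)=(0, 0, 2), own-thread bump on T1 → (0, 2, 2)
merge at #4 (invoked 7): VC(#2)=(1, 0, 0), VC(#6)=(0, 0, 2), own-thread bump on T0 → (2, 0, 2)
merge at #7 (invoked 12): VC(#5)=(0, 2, 2), own-thread bump on T1 → (0, 3, 2)
merge at #8 (invoked 14): VC(#4)=(2, 0, 2), VC(#6)=(0, 0, 2), own-thread bump on T0 → (3, 0, 2)
target: VC(#8) = (3, 0, 2)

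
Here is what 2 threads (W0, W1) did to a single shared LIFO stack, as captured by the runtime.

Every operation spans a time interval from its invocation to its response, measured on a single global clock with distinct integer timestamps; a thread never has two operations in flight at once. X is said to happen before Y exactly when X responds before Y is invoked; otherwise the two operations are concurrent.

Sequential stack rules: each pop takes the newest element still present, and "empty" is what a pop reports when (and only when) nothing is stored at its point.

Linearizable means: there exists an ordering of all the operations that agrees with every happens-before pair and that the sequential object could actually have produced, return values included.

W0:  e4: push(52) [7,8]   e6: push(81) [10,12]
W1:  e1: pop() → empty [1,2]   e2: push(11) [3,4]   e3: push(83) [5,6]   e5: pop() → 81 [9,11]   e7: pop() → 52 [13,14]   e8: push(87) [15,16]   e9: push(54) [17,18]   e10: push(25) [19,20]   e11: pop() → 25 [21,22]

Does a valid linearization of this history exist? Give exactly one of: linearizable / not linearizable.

a witness: e1, e2, e3, e4, e6, e5, e7, e8, e9, e10, e11
step 1: e1 pop() → empty — stack <>
step 2: e2 push(11) — stack <11>
step 3: e3 push(83) — stack <11,83>
step 4: e4 push(52) — stack <11,83,52>
step 5: e6 push(81) — stack <11,83,52,81>
step 6: e5 pop() → 81 — stack <11,83,52>
step 7: e7 pop() → 52 — stack <11,83>
step 8: e8 push(87) — stack <11,83,87>
step 9: e9 push(54) — stack <11,83,87,54>
step 10: e10 push(25) — stack <11,83,87,54,25>
step 11: e11 pop() → 25 — stack <11,83,87,54>

linearizable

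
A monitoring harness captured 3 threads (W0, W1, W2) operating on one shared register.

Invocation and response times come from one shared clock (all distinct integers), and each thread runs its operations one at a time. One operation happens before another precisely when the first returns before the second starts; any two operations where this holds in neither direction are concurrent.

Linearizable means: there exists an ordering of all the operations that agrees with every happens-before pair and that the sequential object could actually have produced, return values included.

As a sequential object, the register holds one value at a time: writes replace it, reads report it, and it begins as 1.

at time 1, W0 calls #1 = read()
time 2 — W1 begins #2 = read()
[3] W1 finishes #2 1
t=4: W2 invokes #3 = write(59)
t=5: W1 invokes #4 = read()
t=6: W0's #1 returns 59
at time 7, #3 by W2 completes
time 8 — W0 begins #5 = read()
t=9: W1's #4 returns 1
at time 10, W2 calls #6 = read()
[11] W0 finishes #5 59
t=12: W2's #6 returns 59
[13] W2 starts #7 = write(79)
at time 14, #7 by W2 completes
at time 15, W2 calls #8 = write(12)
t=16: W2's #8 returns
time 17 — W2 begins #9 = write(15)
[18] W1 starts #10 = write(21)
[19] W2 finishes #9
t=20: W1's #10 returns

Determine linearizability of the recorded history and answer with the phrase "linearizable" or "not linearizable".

linearizable

witness order: #2, #4, #3, #1, #5, #6, #7, #8, #9, #10
step 1: #2 read() → 1 — value 1
step 2: #4 read() → 1 — value 1
step 3: #3 write(59) — value 59
step 4: #1 read() → 59 — value 59
step 5: #5 read() → 59 — value 59
step 6: #6 read() → 59 — value 59
step 7: #7 write(79) — value 79
step 8: #8 write(12) — value 12
step 9: #9 write(15) — value 15
step 10: #10 write(21) — value 21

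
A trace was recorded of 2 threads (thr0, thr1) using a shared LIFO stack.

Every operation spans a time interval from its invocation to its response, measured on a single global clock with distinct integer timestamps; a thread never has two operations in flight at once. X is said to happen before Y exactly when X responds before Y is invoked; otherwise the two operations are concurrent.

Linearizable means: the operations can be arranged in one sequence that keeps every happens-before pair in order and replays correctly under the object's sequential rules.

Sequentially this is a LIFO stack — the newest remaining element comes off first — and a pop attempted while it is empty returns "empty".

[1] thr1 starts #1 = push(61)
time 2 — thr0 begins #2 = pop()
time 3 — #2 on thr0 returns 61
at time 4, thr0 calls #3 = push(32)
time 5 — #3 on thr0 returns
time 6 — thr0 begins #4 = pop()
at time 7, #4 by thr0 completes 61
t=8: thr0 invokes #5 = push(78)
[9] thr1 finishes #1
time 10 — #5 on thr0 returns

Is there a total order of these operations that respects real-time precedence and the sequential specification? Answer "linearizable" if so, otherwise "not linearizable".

not linearizable

already the first 7 events (up to #4's response at time 7) admit no linearization; the first 6 still do
exhaustive check: the 3 completed LIFO stack ops admit one real-time order; illegal
no completion choice of the 1 pending operation (#1) rescues it — every subset was tried
e.g. #2, #3, #4 (pending dropped): illegal at step 1, since #2 pop() → 61 cannot apply there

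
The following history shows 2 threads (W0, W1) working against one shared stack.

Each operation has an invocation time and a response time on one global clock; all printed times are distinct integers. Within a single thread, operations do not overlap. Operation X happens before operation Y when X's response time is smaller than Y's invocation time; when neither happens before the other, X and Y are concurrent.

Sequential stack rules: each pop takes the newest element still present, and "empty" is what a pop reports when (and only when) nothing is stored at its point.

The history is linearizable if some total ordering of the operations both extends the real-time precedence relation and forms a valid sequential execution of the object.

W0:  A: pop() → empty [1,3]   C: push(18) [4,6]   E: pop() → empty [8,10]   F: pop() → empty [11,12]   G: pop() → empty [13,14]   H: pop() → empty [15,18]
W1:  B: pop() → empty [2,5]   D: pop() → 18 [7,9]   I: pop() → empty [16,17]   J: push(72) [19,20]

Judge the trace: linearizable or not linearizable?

witness order: A, B, C, D, E, F, G, H, I, J
1. A pop() → empty, leaving stack <>
2. B pop() → empty, leaving stack <>
3. C push(18), leaving stack <18>
4. D pop() → 18, leaving stack <>
5. E pop() → empty, leaving stack <>
6. F pop() → empty, leaving stack <>
7. G pop() → empty, leaving stack <>
8. H pop() → empty, leaving stack <>
9. I pop() → empty, leaving stack <>
10. J push(72), leaving stack <72>

linearizable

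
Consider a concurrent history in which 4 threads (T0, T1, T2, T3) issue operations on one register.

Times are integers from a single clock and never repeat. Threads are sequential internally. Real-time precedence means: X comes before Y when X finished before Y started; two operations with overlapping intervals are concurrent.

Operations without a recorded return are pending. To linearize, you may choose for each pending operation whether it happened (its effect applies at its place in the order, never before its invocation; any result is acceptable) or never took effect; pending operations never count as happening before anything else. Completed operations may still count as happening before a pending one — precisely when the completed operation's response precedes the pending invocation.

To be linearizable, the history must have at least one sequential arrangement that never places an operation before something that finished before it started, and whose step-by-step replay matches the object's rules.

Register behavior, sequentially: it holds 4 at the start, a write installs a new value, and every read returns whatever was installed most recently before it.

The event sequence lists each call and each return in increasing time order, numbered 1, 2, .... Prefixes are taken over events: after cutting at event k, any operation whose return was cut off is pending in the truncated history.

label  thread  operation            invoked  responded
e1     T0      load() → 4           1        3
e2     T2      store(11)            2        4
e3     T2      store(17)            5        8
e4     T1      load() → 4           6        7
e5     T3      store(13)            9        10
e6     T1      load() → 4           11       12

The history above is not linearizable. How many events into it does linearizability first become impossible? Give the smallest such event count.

one valid order for events 1..6 is e1, e2:
after step 1 (e1 load() → 4): value 4
after step 2 (e2 store(11)): value 11
once event 7 joins (e4's response, time 7), exhaustive search finds no witness
including or dropping the 1 pending operation (e3) in any combination fails
take e1, e2, e4 (pending dropped): step 3 already fails, because e4 load() → 4 cannot occur there
take e2, e1, e4 (pending dropped): step 2 already fails, because e1 load() → 4 cannot occur there

7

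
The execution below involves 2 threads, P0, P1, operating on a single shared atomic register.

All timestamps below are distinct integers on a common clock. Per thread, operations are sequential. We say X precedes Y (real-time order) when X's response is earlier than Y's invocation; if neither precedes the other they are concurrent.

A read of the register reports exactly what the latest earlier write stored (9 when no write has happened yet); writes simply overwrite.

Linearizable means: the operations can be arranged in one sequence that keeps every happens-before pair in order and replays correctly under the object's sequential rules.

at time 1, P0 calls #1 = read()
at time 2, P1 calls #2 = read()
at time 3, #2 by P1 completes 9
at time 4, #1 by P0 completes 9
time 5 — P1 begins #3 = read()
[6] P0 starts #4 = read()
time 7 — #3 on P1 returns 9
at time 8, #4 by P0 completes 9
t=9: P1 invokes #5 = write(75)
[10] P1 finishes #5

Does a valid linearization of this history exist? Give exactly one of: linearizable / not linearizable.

linearizable

witness order: #1, #2, #3, #4, #5
step 1: #1 read() → 9 — value 9
step 2: #2 read() → 9 — value 9
step 3: #3 read() → 9 — value 9
step 4: #4 read() → 9 — value 9
step 5: #5 write(75) — value 75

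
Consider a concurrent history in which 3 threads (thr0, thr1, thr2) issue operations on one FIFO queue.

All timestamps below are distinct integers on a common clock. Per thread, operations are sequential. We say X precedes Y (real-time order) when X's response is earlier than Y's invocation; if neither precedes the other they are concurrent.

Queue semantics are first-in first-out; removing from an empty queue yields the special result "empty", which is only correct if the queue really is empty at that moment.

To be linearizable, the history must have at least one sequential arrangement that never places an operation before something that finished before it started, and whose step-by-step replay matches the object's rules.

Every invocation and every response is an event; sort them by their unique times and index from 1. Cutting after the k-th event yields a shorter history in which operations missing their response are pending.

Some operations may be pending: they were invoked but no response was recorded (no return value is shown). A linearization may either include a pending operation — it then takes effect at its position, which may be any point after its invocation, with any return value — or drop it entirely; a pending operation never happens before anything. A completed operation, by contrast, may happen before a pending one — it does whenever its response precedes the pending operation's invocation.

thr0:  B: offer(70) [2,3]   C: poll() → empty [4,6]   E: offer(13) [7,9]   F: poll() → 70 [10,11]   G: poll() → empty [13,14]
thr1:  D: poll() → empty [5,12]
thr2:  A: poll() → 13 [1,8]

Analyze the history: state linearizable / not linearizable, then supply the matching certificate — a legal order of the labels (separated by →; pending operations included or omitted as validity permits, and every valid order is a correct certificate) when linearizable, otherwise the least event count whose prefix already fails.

not linearizable — minimal violating prefix: 11 events

cut after 10 events: linearizable; cut after 11 events (F responds, time 11): not linearizable
all 4 real-time-respecting orders fail — 5 completed FIFO queue operations, no legal replay
include/drop combinations of the 1 pending operation (D) were all tried; none helps
e.g. A, B, C, E, F (pending dropped): illegal at step 1, since A poll() → 13 cannot apply there
e.g. B, A, C, E, F (pending dropped): illegal at step 2, since A poll() → 13 cannot apply there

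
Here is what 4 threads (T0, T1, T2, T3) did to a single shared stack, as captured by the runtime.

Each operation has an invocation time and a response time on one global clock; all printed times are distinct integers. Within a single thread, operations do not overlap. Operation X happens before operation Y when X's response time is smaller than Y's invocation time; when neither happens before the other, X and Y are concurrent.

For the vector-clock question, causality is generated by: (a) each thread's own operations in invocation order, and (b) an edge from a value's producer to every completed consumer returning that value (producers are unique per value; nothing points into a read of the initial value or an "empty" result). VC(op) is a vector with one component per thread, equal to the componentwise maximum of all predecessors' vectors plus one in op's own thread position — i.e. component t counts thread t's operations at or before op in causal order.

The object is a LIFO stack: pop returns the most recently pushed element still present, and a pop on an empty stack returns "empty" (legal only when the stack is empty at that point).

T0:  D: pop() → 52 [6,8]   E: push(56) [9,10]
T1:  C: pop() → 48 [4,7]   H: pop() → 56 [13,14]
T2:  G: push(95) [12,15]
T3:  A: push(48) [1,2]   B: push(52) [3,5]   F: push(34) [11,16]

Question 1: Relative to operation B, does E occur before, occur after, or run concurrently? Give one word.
after

E spans [9,10], B spans [3,5]
resp(B)=5 < inv(E)=9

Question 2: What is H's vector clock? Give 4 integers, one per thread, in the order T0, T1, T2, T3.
(2, 2, 0, 2)

VC(A, invoked at 1): no causal predecessors; +1 on T3 → (0, 0, 0, 1)
VC(G, invoked at 12): no causal predecessors; +1 on T2 → (0, 0, 1, 0)
invoked at 3, B merges VC(A)=(0, 0, 0, 1) and bumps T3's slot → (0, 0, 0, 2)
invoked at 4, C merges VC(A)=(0, 0, 0, 1) and bumps T1's slot → (0, 1, 0, 1)
invoked at 11, F merges VC(B)=(0, 0, 0, 2) and bumps T3's slot → (0, 0, 0, 3)
invoked at 6, D merges VC(B)=(0, 0, 0, 2) and bumps T0's slot → (1, 0, 0, 2)
invoked at 9, E merges VC(D)=(1, 0, 0, 2) and bumps T0's slot → (2, 0, 0, 2)
invoked at 13, H merges VC(C)=(0, 1, 0, 1), VC(E)=(2, 0, 0, 2) and bumps T1's slot → (2, 2, 0, 2)
target: VC(H) = (2, 2, 0, 2)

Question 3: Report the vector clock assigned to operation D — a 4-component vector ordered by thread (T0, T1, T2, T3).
(1, 0, 0, 2)

root op A, invoked 1: fresh clock plus T3's own tick → (0, 0, 0, 1)
root op G, invoked 12: fresh clock plus T2's own tick → (0, 0, 1, 0)
merge at B (invoked 3): VC(A)=(0, 0, 0, 1), own-thread bump on T3 → (0, 0, 0, 2)
merge at C (invoked 4): VC(A)=(0, 0, 0, 1), own-thread bump on T1 → (0, 1, 0, 1)
merge at F (invoked 11): VC(B)=(0, 0, 0, 2), own-thread bump on T3 → (0, 0, 0, 3)
merge at D (invoked 6): VC(B)=(0, 0, 0, 2), own-thread bump on T0 → (1, 0, 0, 2)
merge at E (invoked 9): VC(D)=(1, 0, 0, 2), own-thread bump on T0 → (2, 0, 0, 2)
merge at H (invoked 13): VC(C)=(0, 1, 0, 1), VC(E)=(2, 0, 0, 2), own-thread bump on T1 → (2, 2, 0, 2)
target: VC(D) = (1, 0, 0, 2)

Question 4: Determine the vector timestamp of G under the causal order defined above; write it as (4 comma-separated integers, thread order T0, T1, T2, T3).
(0, 0, 1, 0)

invoked at 1, A has no predecessors; its own T3 bump gives (0, 0, 0, 1)
invoked at 12, G has no predecessors; its own T2 bump gives (0, 0, 1, 0)
B, invoked 3, takes VC(A)=(0, 0, 0, 1) under max, adds 1 for T3 → (0, 0, 0, 2)
C, invoked 4, takes VC(A)=(0, 0, 0, 1) under max, adds 1 for T1 → (0, 1, 0, 1)
F, invoked 11, takes VC(B)=(0, 0, 0, 2) under max, adds 1 for T3 → (0, 0, 0, 3)
D, invoked 6, takes VC(B)=(0, 0, 0, 2) under max, adds 1 for T0 → (1, 0, 0, 2)
E, invoked 9, takes VC(D)=(1, 0, 0, 2) under max, adds 1 for T0 → (2, 0, 0, 2)
H, invoked 13, takes VC(C)=(0, 1, 0, 1), VC(E)=(2, 0, 0, 2) under max, adds 1 for T1 → (2, 2, 0, 2)
target: VC(G) = (0, 0, 1, 0)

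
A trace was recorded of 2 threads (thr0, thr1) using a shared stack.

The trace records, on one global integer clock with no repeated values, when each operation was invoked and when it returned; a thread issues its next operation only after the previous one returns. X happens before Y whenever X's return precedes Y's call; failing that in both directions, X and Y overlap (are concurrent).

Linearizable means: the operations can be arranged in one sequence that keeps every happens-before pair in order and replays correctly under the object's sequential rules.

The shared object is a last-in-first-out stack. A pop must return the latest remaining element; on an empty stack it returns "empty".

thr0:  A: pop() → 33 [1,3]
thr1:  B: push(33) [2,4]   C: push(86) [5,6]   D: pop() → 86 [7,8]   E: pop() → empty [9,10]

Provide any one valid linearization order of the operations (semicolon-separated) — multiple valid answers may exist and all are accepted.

B; A; C; D; E

after step 1 (B push(33)): stack <33>
after step 2 (A pop() → 33): stack <>
after step 3 (C push(86)): stack <86>
after step 4 (D pop() → 86): stack <>
after step 5 (E pop() → empty): stack <>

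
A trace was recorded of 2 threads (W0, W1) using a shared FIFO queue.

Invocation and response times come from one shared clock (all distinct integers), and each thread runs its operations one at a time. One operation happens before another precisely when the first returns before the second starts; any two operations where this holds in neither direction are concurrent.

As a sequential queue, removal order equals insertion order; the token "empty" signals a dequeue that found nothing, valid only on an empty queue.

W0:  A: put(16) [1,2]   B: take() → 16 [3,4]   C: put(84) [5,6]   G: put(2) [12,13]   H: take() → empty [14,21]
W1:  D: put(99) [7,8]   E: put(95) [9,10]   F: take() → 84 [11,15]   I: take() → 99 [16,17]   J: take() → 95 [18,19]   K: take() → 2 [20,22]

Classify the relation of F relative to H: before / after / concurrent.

F spans [11,15], H spans [14,21]
the intervals overlap in both directions

concurrent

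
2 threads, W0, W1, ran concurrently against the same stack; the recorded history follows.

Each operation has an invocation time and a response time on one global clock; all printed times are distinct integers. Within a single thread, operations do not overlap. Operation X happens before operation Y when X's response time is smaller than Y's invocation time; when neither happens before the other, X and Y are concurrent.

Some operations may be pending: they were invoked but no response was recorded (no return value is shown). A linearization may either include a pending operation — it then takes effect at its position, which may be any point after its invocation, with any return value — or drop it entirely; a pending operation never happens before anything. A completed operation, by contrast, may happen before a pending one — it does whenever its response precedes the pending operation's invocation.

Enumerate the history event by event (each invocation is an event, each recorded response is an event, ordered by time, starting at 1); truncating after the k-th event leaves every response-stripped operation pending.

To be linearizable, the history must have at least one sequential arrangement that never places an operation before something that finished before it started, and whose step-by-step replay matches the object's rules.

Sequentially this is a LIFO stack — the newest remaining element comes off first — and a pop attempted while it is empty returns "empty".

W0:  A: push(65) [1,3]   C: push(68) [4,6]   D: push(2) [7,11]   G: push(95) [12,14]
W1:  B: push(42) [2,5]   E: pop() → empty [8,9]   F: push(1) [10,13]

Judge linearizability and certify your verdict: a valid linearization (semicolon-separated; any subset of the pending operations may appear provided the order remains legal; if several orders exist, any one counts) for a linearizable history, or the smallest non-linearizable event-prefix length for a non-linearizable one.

not linearizable — minimal violating prefix: 9 events

events 1..8 are fine; event 9 — the response of E at time 9 — makes the prefix non-linearizable
all 3 real-time-respecting orders fail — 4 completed stack operations, no legal replay
including or dropping the 1 pending operation (D) in any combination fails
for example A, B, C, E (pending dropped) fails at step 4: E pop() → empty is not legal there
for example A, C, B, E (pending dropped) fails at step 4: E pop() → empty is not legal there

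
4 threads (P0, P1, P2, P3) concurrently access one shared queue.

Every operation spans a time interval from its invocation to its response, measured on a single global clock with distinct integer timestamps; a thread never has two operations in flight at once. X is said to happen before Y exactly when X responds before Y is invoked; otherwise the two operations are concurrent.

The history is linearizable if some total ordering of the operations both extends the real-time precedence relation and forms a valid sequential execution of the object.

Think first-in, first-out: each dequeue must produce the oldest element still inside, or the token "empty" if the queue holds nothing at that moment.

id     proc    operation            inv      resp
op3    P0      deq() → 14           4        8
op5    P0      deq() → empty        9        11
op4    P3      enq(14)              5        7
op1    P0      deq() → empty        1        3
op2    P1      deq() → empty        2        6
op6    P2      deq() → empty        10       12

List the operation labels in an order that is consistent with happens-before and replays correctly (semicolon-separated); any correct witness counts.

op1; op2; op4; op3; op5; op6

1. op1 deq() → empty, leaving queue <>
2. op2 deq() → empty, leaving queue <>
3. op4 enq(14), leaving queue <14>
4. op3 deq() → 14, leaving queue <>
5. op5 deq() → empty, leaving queue <>
6. op6 deq() → empty, leaving queue <>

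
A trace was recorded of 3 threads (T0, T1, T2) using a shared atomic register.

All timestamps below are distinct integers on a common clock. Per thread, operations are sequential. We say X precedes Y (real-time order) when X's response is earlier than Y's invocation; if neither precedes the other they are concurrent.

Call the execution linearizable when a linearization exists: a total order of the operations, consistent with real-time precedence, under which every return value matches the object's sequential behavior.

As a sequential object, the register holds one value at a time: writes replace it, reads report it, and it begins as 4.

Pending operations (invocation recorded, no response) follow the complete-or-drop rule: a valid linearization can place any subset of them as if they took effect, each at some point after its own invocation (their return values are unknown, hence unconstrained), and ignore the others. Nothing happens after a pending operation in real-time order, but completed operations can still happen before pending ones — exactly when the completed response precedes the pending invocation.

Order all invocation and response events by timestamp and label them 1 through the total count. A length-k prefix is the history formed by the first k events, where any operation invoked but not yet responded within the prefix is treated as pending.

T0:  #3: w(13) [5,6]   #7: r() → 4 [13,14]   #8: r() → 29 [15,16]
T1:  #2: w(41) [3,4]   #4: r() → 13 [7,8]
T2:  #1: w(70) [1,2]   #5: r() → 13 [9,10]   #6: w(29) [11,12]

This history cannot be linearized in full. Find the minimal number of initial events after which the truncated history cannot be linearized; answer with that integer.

14

events 1..13 are still linearizable — one witness is #1, #2, #3, #4, #5, #6:
1. #1 w(70), leaving value 70
2. #2 w(41), leaving value 41
3. #3 w(13), leaving value 13
4. #4 r() → 13, leaving value 13
5. #5 r() → 13, leaving value 13
6. #6 w(29), leaving value 29
at event 14 (#7's time-14 response) nothing linearizes any more
for example #1, #2, #3, #4, #5, #6, #7 fails at step 7: #7 r() → 4 is not legal there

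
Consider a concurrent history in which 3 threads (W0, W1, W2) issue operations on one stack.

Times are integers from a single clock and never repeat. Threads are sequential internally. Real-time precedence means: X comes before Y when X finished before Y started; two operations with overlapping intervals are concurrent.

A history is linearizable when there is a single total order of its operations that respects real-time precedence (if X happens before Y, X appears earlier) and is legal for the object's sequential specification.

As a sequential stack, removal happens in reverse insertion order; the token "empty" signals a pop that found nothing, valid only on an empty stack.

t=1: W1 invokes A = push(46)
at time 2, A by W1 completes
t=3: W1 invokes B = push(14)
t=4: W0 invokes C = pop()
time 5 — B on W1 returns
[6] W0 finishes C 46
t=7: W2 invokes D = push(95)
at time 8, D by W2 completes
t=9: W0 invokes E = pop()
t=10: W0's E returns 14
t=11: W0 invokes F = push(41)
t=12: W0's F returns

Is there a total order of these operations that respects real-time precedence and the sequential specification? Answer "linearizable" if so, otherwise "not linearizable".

already the first 10 events (up to E's response at time 10) admit no linearization; the first 9 still do
every one of the 2 real-time-consistent orders over 5 completed stack ops fails the sequential spec
one such order, A, B, C, D, E, breaks at step 3 where C pop() → 46 is illegal
one such order, A, C, B, D, E, breaks at step 5 where E pop() → 14 is illegal

not linearizable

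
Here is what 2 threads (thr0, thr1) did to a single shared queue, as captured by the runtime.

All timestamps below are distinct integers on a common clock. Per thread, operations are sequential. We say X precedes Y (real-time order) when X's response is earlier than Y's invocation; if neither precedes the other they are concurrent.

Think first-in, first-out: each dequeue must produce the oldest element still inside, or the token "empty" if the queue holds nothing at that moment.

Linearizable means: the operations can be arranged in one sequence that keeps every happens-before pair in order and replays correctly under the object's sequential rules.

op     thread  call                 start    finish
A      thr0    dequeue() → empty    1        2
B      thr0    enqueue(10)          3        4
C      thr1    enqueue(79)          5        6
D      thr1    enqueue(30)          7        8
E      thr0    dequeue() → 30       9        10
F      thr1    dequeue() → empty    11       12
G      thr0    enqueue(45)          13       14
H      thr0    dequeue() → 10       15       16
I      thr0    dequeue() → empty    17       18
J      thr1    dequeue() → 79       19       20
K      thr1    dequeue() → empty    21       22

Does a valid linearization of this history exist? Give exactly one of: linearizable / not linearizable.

not linearizable

through event 9 a valid linearization exists; event 10 (E responding at time 10) ends that
a single order respects real time; the 5 completed queue operations fail replay along it
one such order, A, B, C, D, E, breaks at step 5 where E dequeue() → 30 is illegal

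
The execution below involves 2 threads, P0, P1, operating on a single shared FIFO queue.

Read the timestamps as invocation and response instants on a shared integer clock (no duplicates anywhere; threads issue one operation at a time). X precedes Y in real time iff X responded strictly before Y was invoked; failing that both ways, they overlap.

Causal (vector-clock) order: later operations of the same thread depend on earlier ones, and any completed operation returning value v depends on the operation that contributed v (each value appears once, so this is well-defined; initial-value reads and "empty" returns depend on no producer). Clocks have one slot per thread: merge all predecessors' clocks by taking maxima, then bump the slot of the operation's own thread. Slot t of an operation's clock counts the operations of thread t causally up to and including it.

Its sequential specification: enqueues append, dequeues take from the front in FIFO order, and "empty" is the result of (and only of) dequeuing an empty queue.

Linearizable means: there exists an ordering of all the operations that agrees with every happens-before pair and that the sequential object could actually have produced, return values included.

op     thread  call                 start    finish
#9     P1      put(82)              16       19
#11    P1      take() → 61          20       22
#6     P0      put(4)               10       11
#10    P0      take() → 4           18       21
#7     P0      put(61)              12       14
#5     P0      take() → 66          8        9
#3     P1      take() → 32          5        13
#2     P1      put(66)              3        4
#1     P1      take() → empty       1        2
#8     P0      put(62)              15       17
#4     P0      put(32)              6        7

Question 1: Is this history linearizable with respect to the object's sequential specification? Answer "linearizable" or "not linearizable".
witness order: #1, #2, #4, #5, #3, #6, #7, #8, #9, #10, #11
step 1: #1 take() → empty — queue <>
step 2: #2 put(66) — queue <66>
step 3: #4 put(32) — queue <66,32>
step 4: #5 take() → 66 — queue <32>
step 5: #3 take() → 32 — queue <>
step 6: #6 put(4) — queue <4>
step 7: #7 put(61) — queue <4,61>
step 8: #8 put(62) — queue <4,61,62>
step 9: #9 put(82) — queue <4,61,62,82>
step 10: #10 take() → 4 — queue <61,62,82>
step 11: #11 take() → 61 — queue <62,82>

linearizable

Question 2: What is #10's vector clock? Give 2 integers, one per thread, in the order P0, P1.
#1, invoked 1, has no incoming edges; only P1's bump applies → (0, 1)
#4, invoked 6, has no incoming edges; only P0's bump applies → (1, 0)
#2 (invocation 3): componentwise max over VC(#1)=(0, 1), +1 at P1, giving (0, 2)
#3 (invocation 5): componentwise max over VC(#2)=(0, 2), VC(#4)=(1, 0), +1 at P1, giving (1, 3)
#5 (invocation 8): componentwise max over VC(#2)=(0, 2), VC(#4)=(1, 0), +1 at P0, giving (2, 2)
#9 (invocation 16): componentwise max over VC(#3)=(1, 3), +1 at P1, giving (1, 4)
#6 (invocation 10): componentwise max over VC(#5)=(2, 2), +1 at P0, giving (3, 2)
#7 (invocation 12): componentwise max over VC(#6)=(3, 2), +1 at P0, giving (4, 2)
#8 (invocation 15): componentwise max over VC(#7)=(4, 2), +1 at P0, giving (5, 2)
#10 (invocation 18): componentwise max over VC(#6)=(3, 2), VC(#8)=(5, 2), +1 at P0, giving (6, 2)
#11 (invocation 20): componentwise max over VC(#7)=(4, 2), VC(#9)=(1, 4), +1 at P1, giving (4, 5)
target: VC(#10) = (6, 2)

(6, 2)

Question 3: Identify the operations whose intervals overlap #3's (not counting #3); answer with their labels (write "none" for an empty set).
#3 spans [5,13]: anything still running between times 5 and 13 counts as concurrent
#1 [1,2]: before
#2 [3,4]: before
#4 [6,7]: concurrent
#5 [8,9]: concurrent
#6 [10,11]: concurrent
#7 [12,14]: concurrent
#8 [15,17]: after
#9 [16,19]: after
#10 [18,21]: after
#11 [20,22]: after

#4, #5, #6, #7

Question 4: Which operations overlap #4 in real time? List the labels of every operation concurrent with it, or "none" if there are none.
overlap test against #4 [6,7]: concurrent iff the interval meets 6..7
#1 [1,2]: before
#2 [3,4]: before
#3 [5,13]: concurrent
#5 [8,9]: after
#6 [10,11]: after
#7 [12,14]: after
#8 [15,17]: after
#9 [16,19]: after
#10 [18,21]: after
#11 [20,22]: after

#3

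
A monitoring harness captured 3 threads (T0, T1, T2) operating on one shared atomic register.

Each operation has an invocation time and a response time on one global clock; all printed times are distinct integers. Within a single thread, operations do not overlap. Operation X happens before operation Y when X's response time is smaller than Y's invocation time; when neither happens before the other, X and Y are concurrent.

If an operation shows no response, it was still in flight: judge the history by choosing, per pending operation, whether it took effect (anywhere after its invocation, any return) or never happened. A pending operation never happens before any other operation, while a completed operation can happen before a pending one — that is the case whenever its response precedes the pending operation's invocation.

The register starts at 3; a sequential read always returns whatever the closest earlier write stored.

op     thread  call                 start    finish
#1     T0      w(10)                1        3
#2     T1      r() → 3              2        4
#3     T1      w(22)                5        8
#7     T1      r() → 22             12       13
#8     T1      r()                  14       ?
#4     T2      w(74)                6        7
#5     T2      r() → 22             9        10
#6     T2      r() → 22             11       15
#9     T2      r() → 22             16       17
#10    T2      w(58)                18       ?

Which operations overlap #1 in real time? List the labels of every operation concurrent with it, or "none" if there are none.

#1 spans [1,3]: anything still running between times 1 and 3 counts as concurrent
#2 [2,4]: concurrent
#3 [5,8]: after
#4 [6,7]: after
#5 [9,10]: after
#6 [11,15]: after
#7 [12,13]: after
#8 [14,…): after
#9 [16,17]: after
#10 [18,…): after

#2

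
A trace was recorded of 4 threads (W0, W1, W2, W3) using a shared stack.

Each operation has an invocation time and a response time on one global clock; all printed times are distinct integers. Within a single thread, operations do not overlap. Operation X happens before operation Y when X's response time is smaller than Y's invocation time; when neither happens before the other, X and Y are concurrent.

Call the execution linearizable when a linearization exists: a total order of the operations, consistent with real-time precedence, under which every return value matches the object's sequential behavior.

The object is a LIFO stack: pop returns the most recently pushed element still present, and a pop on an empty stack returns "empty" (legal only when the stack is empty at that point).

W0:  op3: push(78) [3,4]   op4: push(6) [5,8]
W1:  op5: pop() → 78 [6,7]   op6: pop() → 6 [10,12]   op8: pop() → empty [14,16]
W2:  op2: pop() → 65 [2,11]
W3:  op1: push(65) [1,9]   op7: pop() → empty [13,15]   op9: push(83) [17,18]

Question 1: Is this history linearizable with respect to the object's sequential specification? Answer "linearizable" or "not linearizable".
one valid linearization: op1, op2, op3, op5, op4, op6, op7, op8, op9
1. op1 push(65), leaving stack <65>
2. op2 pop() → 65, leaving stack <>
3. op3 push(78), leaving stack <78>
4. op5 pop() → 78, leaving stack <>
5. op4 push(6), leaving stack <6>
6. op6 pop() → 6, leaving stack <>
7. op7 pop() → empty, leaving stack <>
8. op8 pop() → empty, leaving stack <>
9. op9 push(83), leaving stack <83>

linearizable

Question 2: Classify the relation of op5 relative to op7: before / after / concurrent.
Answer: before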